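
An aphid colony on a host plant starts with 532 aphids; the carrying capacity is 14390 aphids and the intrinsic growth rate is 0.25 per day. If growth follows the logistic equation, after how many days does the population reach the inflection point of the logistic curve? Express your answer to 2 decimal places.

Logistic growth is fastest at N = K/2 = 7195.
A = (K − N₀)/N₀ = 26.049. Set K/(1 + A·e^(−rt)) = K/2 → A·e^(−rt) = 1.
e^(−0.25t) = 1/26.049 = 0.0383894, so t = ln(26.049)/0.25 = 3.26/0.25 = 13.04.

13.04 days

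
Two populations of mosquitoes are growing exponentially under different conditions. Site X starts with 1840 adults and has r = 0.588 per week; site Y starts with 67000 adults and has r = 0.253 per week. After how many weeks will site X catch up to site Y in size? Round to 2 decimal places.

10.73 weeks

Set 1840·e^(0.588t) = 67000·e^(0.253t).
e^((0.588 − 0.253)t) = 67000/1840 → e^(0.335·t) = 36.413.
0.335·t = ln(36.413) = 3.5949, so t = 3.5949/0.335 = 10.731.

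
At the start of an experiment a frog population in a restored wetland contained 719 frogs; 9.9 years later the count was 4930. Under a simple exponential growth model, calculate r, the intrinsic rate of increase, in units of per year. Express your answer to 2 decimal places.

From N(t) = N₀·e^(rt): e^(r·9.9) = 4930/719 = 6.8567.
r·9.9 = ln(6.8567) = 1.9252, so r = 1.9252/9.9 = 0.19447.

0.19 per year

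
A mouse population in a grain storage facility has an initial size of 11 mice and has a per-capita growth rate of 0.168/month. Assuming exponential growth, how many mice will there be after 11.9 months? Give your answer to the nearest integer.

N(t) = N₀·e^(rt) = 11 × e^(0.168×11.9) = 11 × e^1.999.
e^1.999 ≈ 7.3831, so N ≈ 11 × 7.3831 = 81.2146.

81 mice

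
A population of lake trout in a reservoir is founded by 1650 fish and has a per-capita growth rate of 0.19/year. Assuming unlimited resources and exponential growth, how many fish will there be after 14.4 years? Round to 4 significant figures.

25450 fish

N(t) = N₀·e^(rt) = 1650 × e^(0.19×14.4) = 1650 × e^2.736.
e^2.736 ≈ 15.425, so N ≈ 1650 × 15.425 = 25451.5.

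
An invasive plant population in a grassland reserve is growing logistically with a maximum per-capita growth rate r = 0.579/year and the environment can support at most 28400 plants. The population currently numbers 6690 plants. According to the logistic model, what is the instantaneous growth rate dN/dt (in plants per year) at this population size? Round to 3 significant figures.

2960 plants per year

dN/dt = rN(1 − N/K) = 0.579 × 6690 × (1 − 6690/28400).
1 − 6690/28400 = 0.76444; dN/dt = 0.579 × 6690 × 0.76444 = 2961.1.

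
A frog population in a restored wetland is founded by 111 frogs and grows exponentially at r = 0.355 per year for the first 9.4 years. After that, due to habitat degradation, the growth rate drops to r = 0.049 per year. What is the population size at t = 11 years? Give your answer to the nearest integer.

3378 frogs

Phase 1: N(9.4) = 111·e^(0.355×9.4) = 111·e^3.337 = 3122.94.
Phase 2 runs for 11 − 9.4 = 1.6 years at r = 0.049.
N(11) = 3122.94·e^(0.049×1.6) = 3122.94·e^0.0784 = 3377.63.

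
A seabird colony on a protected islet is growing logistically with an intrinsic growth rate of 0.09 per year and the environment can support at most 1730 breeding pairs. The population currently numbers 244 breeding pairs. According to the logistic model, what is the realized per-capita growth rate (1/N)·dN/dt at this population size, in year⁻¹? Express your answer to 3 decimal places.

(1/N)·dN/dt = r(1 − N/K) = 0.09 × (1 − 244/1730).
= 0.09 × 0.85896 = 0.077306.

0.077 per year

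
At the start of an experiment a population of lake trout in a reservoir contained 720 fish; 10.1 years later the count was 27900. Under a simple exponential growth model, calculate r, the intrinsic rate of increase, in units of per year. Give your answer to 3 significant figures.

0.362 per year

From N(t) = N₀·e^(rt): e^(r·10.1) = 27900/720 = 38.75.
r·10.1 = ln(38.75) = 3.6571, so r = 3.6571/10.1 = 0.36209.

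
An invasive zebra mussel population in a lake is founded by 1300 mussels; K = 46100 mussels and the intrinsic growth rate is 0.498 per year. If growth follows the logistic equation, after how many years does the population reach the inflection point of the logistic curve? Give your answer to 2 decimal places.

Logistic growth is fastest at N = K/2 = 23050.
A = (K − N₀)/N₀ = 34.462. Set K/(1 + A·e^(−rt)) = K/2 → A·e^(−rt) = 1.
e^(−0.498t) = 1/34.462 = 0.0290179, so t = ln(34.462)/0.498 = 3.5398/0.498 = 7.1081.

7.11 years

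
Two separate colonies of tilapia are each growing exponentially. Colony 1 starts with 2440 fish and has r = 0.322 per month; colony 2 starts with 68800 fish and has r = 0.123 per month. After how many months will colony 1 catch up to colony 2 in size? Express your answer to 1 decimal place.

16.8 months

Set 2440·e^(0.322t) = 68800·e^(0.123t).
e^((0.322 − 0.123)t) = 68800/2440 → e^(0.199·t) = 28.197.
0.199·t = ln(28.197) = 3.3392, so t = 3.3392/0.199 = 16.78.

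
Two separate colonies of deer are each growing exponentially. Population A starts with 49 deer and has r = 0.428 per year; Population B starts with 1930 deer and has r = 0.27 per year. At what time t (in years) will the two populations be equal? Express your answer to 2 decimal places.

23.25 years

Set 49·e^(0.428t) = 1930·e^(0.27t).
e^((0.428 − 0.27)t) = 1930/49 → e^(0.158·t) = 39.388.
0.158·t = ln(39.388) = 3.6735, so t = 3.6735/0.158 = 23.25.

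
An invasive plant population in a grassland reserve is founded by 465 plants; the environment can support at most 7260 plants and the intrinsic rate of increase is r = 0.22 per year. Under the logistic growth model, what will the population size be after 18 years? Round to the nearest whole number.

5678 plants

A = (K − N₀)/N₀ = (7260 − 465)/465 = 14.613.
N(t) = K/(1 + A·e^(−rt)) = 7260/(1 + 14.613×e^(−0.22×18)).
e^(−3.96) = 0.019063; denominator = 1 + 14.613×0.019063 = 1.2786.
N = 7260/1.2786 = 5678.23.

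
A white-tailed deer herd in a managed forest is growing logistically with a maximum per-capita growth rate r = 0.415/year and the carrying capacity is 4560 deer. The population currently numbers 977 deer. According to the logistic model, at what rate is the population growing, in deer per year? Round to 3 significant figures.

dN/dt = rN(1 − N/K) = 0.415 × 977 × (1 − 977/4560).
1 − 977/4560 = 0.78575; dN/dt = 0.415 × 977 × 0.78575 = 318.58.

319 deer per year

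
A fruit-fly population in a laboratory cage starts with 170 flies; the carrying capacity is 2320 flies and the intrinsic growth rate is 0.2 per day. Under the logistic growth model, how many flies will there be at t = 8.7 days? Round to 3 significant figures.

721 flies

A = (K − N₀)/N₀ = (2320 − 170)/170 = 12.647.
N(t) = K/(1 + A·e^(−rt)) = 2320/(1 + 12.647×e^(−0.2×8.7)).
e^(−1.74) = 0.17552; denominator = 1 + 12.647×0.17552 = 3.2198.
N = 2320/3.2198 = 720.538.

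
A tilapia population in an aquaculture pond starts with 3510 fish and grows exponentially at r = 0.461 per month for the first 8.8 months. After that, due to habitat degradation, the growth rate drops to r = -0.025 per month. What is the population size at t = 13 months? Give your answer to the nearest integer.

182622 fish

Phase 1: N(8.8) = 3510·e^(0.461×8.8) = 3510·e^4.057 = 202840.
Phase 2 runs for 13 − 8.8 = 4.2 months at r = -0.025.
N(13) = 202840·e^(-0.025×4.2) = 202840·e^-0.105 = 182622.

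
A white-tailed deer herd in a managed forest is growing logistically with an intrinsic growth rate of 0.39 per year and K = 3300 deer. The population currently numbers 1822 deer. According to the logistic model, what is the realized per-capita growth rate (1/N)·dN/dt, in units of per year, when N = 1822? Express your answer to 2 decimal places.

(1/N)·dN/dt = r(1 − N/K) = 0.39 × (1 − 1822/3300).
= 0.39 × 0.44788 = 0.17467.

0.17 per year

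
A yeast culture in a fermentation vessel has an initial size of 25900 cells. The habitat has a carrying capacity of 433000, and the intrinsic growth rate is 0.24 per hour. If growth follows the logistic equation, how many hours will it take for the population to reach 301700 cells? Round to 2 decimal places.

14.94 hours

A = (K − N₀)/N₀ = (433000 − 25900)/25900 = 15.718.
Solve 433000/(1 + 15.718·e^(−0.24t)) = 301700: 1 + 15.718·e^(−0.24t) = 1.4352, so e^(−0.24t) = 0.0276878.
−0.24·t = ln(0.0276878) = -3.5868, so t = 3.5868/0.24 = 14.945.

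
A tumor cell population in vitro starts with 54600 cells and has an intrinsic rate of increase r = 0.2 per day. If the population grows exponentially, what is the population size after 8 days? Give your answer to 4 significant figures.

N(t) = N₀·e^(rt) = 54600 × e^(0.2×8) = 54600 × e^1.6.
e^1.6 ≈ 4.953, so N ≈ 54600 × 4.953 = 270436.

270400 cells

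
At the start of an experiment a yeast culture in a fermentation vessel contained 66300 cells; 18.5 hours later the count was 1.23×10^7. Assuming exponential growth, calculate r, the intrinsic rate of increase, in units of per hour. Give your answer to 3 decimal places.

From N(t) = N₀·e^(rt): e^(r·18.5) = 1.23×10^7/66300 = 185.52.
r·18.5 = ln(185.52) = 5.2232, so r = 5.2232/18.5 = 0.28233.

0.282 per hour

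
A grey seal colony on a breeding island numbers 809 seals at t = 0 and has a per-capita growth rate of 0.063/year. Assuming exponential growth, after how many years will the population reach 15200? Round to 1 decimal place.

46.6 years

Set N₀·e^(rt) = 15200: e^(0.063·t) = 15200/809 = 18.789.
0.063·t = ln(18.789) = 2.9333, so t = 2.9333/0.063 = 46.56.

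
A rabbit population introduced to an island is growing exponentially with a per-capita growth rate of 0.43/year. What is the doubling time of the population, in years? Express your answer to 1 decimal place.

1.6 years

Doubling time t_d = ln(2)/r = 0.6931/0.43 = 1.612.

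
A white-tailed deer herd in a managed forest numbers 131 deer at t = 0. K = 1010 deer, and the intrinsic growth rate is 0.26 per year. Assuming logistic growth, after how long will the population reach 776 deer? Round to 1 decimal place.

11.9 years

A = (K − N₀)/N₀ = (1010 − 131)/131 = 6.7099.
Solve 1010/(1 + 6.7099·e^(−0.26t)) = 776: 1 + 6.7099·e^(−0.26t) = 1.3015, so e^(−0.26t) = 0.0449404.
−0.26·t = ln(0.0449404) = -3.1024, so t = 3.1024/0.26 = 11.932.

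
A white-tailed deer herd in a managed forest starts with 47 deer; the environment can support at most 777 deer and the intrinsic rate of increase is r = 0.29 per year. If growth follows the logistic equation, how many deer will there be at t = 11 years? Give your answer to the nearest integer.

A = (K − N₀)/N₀ = (777 − 47)/47 = 15.532.
N(t) = K/(1 + A·e^(−rt)) = 777/(1 + 15.532×e^(−0.29×11)).
e^(−3.19) = 0.041172; denominator = 1 + 15.532×0.041172 = 1.6395.
N = 777/1.6395 = 473.931.

474 deer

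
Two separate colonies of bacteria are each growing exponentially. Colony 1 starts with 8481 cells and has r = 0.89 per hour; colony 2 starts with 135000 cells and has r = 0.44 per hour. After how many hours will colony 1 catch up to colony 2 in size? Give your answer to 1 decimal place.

Set 8481·e^(0.89t) = 135000·e^(0.44t).
e^((0.89 − 0.44)t) = 135000/8481 → e^(0.45·t) = 15.918.
0.45·t = ln(15.918) = 2.7674, so t = 2.7674/0.45 = 6.1499.

6.1 hours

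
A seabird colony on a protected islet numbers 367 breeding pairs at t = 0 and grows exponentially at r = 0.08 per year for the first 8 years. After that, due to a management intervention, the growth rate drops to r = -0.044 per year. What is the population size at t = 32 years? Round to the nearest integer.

242 breeding pairs

Phase 1: N(8) = 367·e^(0.08×8) = 367·e^0.64 = 696.008.
Phase 2 runs for 32 − 8 = 24 years at r = -0.044.
N(32) = 696.008·e^(-0.044×24) = 696.008·e^-1.056 = 242.103.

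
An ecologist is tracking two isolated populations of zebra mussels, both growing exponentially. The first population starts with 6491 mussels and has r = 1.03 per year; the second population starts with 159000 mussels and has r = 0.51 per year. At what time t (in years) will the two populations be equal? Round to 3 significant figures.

6.15 years

Set 6491·e^(1.03t) = 159000·e^(0.51t).
e^((1.03 − 0.51)t) = 159000/6491 → e^(0.52·t) = 24.495.
0.52·t = ln(24.495) = 3.1985, so t = 3.1985/0.52 = 6.1509.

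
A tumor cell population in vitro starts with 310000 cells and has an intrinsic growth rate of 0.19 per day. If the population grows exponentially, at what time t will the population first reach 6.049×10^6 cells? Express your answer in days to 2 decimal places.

Set N₀·e^(rt) = 6.049×10^6: e^(0.19·t) = 6.049×10^6/310000 = 19.513.
0.19·t = ln(19.513) = 2.9711, so t = 2.9711/0.19 = 15.637.

15.64 days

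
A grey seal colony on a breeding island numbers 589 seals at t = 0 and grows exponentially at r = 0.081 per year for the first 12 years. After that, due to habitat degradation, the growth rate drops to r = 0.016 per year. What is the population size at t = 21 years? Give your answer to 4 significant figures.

Phase 1: N(12) = 589·e^(0.081×12) = 589·e^0.972 = 1556.86.
Phase 2 runs for 21 − 12 = 9 years at r = 0.016.
N(21) = 1556.86·e^(0.016×9) = 1556.86·e^0.144 = 1797.99.

1798 seals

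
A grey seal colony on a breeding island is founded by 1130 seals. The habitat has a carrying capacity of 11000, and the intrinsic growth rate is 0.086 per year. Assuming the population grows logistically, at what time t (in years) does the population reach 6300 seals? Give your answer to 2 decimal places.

A = (K − N₀)/N₀ = (11000 − 1130)/1130 = 8.7345.
Solve 11000/(1 + 8.7345·e^(−0.086t)) = 6300: 1 + 8.7345·e^(−0.086t) = 1.746, so e^(−0.086t) = 0.0854119.
−0.086·t = ln(0.0854119) = -2.4603, so t = 2.4603/0.086 = 28.608.

28.61 years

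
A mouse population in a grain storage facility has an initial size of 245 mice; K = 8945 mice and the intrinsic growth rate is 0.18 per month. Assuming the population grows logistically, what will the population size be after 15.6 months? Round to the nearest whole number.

2847 mice

A = (K − N₀)/N₀ = (8945 − 245)/245 = 35.51.
N(t) = K/(1 + A·e^(−rt)) = 8945/(1 + 35.51×e^(−0.18×15.6)).
e^(−2.808) = 0.060326; denominator = 1 + 35.51×0.060326 = 3.1422.
N = 8945/3.1422 = 2846.76.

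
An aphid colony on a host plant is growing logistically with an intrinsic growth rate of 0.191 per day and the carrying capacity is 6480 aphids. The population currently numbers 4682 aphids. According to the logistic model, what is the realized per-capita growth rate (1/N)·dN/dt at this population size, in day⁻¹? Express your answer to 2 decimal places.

0.05 per day

(1/N)·dN/dt = r(1 − N/K) = 0.191 × (1 − 4682/6480).
= 0.191 × 0.27747 = 0.052997.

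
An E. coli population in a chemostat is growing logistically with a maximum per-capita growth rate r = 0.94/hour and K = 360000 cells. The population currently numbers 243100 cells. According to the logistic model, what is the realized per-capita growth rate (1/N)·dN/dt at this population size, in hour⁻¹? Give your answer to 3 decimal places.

0.305 per hour

(1/N)·dN/dt = r(1 − N/K) = 0.94 × (1 − 243100/360000).
= 0.94 × 0.32472 = 0.30524.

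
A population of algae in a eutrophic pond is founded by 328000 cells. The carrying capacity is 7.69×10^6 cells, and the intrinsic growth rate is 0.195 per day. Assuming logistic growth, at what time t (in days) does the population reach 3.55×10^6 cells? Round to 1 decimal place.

15.2 days

A = (K − N₀)/N₀ = (7.69×10^6 − 328000)/328000 = 22.445.
Solve 7.69×10^6/(1 + 22.445·e^(−0.195t)) = 3.55×10^6: 1 + 22.445·e^(−0.195t) = 2.1662, so e^(−0.195t) = 0.0519577.
−0.195·t = ln(0.0519577) = -2.9573, so t = 2.9573/0.195 = 15.166.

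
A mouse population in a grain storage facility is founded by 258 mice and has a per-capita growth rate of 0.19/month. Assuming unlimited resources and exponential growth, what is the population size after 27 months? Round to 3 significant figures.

43600 mice

N(t) = N₀·e^(rt) = 258 × e^(0.19×27) = 258 × e^5.13.
e^5.13 ≈ 169.02, so N ≈ 258 × 169.02 = 43606.4.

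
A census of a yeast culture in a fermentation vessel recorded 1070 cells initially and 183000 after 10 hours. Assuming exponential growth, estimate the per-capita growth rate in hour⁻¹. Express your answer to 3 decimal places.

From N(t) = N₀·e^(rt): e^(r·10) = 183000/1070 = 171.03.
r·10 = ln(171.03) = 5.1418, so r = 5.1418/10 = 0.51418.

0.514 per hour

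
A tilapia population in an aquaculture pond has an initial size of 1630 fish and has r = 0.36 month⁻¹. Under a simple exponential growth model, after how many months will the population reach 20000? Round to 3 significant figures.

Set N₀·e^(rt) = 20000: e^(0.36·t) = 20000/1630 = 12.27.
0.36·t = ln(12.27) = 2.5072, so t = 2.5072/0.36 = 6.9643.

6.96 months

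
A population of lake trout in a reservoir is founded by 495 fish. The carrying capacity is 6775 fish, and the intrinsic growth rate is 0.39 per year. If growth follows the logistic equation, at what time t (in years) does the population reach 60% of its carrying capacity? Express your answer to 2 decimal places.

A = (K − N₀)/N₀ = (6775 − 495)/495 = 12.687.
Solve 6775/(1 + 12.687·e^(−0.39t)) = 4065: 1 + 12.687·e^(−0.39t) = 1.6667, so e^(−0.39t) = 0.0525478.
−0.39·t = ln(0.0525478) = -2.946, so t = 2.946/0.39 = 7.5539.

7.55 years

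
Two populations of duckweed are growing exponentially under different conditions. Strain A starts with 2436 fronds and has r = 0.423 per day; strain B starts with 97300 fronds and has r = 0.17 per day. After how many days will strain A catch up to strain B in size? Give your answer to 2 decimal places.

Set 2436·e^(0.423t) = 97300·e^(0.17t).
e^((0.423 − 0.17)t) = 97300/2436 → e^(0.253·t) = 39.943.
0.253·t = ln(39.943) = 3.6874, so t = 3.6874/0.253 = 14.575.

14.57 days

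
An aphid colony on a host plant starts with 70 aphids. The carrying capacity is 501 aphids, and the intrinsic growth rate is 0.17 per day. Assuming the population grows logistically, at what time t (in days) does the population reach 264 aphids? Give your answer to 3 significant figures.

A = (K − N₀)/N₀ = (501 − 70)/70 = 6.1571.
Solve 501/(1 + 6.1571·e^(−0.17t)) = 264: 1 + 6.1571·e^(−0.17t) = 1.8977, so e^(−0.17t) = 0.145803.
−0.17·t = ln(0.145803) = -1.9255, so t = 1.9255/0.17 = 11.326.

11.3 days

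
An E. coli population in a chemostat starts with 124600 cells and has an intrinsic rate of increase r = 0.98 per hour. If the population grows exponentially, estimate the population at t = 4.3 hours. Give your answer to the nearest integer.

8426263 cells

N(t) = N₀·e^(rt) = 124600 × e^(0.98×4.3) = 124600 × e^4.214.
e^4.214 ≈ 67.627, so N ≈ 124600 × 67.627 = 8.426263×10^6.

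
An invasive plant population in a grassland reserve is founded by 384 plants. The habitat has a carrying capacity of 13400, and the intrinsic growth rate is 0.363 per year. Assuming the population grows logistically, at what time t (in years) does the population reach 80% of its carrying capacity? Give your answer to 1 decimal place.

A = (K − N₀)/N₀ = (13400 − 384)/384 = 33.896.
Solve 13400/(1 + 33.896·e^(−0.363t)) = 10720: 1 + 33.896·e^(−0.363t) = 1.25, so e^(−0.363t) = 0.00737554.
−0.363·t = ln(0.00737554) = -4.9096, so t = 4.9096/0.363 = 13.525.

13.5 years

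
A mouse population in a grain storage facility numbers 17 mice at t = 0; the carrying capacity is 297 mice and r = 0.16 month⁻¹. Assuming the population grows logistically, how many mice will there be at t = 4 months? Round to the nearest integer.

A = (K − N₀)/N₀ = (297 − 17)/17 = 16.471.
N(t) = K/(1 + A·e^(−rt)) = 297/(1 + 16.471×e^(−0.16×4)).
e^(−0.64) = 0.52729; denominator = 1 + 16.471×0.52729 = 9.6848.
N = 297/9.6848 = 30.6666.

31 mice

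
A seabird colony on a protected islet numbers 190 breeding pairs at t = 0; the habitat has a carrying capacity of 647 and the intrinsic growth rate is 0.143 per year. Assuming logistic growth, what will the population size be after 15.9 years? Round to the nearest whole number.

A = (K − N₀)/N₀ = (647 − 190)/190 = 2.4053.
N(t) = K/(1 + A·e^(−rt)) = 647/(1 + 2.4053×e^(−0.143×15.9)).
e^(−2.274) = 0.10293; denominator = 1 + 2.4053×0.10293 = 1.2476.
N = 647/1.2476 = 518.606.

519 breeding pairs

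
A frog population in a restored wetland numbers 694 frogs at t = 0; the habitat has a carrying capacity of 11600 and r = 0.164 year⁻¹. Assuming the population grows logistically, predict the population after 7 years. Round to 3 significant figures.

1940 frogs

A = (K − N₀)/N₀ = (11600 − 694)/694 = 15.715.
N(t) = K/(1 + A·e^(−rt)) = 11600/(1 + 15.715×e^(−0.164×7)).
e^(−1.148) = 0.31727; denominator = 1 + 15.715×0.31727 = 5.9858.
N = 11600/5.9858 = 1937.92.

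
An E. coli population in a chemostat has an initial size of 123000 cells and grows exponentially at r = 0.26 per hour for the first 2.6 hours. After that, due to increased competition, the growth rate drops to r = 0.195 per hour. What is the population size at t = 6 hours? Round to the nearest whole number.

469273 cells

Phase 1: N(2.6) = 123000·e^(0.26×2.6) = 123000·e^0.676 = 241818.
Phase 2 runs for 6 − 2.6 = 3.4 hours at r = 0.195.
N(6) = 241818·e^(0.195×3.4) = 241818·e^0.663 = 469273.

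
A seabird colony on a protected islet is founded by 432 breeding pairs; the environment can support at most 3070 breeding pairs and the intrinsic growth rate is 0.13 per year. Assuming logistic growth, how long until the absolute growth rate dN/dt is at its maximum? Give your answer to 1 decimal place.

Logistic growth is fastest at N = K/2 = 1535.
A = (K − N₀)/N₀ = 6.1065. Set K/(1 + A·e^(−rt)) = K/2 → A·e^(−rt) = 1.
e^(−0.13t) = 1/6.1065 = 0.16376, so t = ln(6.1065)/0.13 = 1.8094/0.13 = 13.918.

13.9 years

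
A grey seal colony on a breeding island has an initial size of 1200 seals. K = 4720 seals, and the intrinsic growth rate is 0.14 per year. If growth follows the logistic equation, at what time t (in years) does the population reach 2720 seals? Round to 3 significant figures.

A = (K − N₀)/N₀ = (4720 − 1200)/1200 = 2.9333.
Solve 4720/(1 + 2.9333·e^(−0.14t)) = 2720: 1 + 2.9333·e^(−0.14t) = 1.7353, so e^(−0.14t) = 0.250668.
−0.14·t = ln(0.250668) = -1.3836, so t = 1.3836/0.14 = 9.883.

9.88 years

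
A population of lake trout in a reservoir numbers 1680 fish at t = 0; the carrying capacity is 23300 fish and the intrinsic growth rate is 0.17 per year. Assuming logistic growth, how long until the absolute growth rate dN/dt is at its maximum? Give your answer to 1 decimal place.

15.0 years

Logistic growth is fastest at N = K/2 = 11650.
A = (K − N₀)/N₀ = 12.869. Set K/(1 + A·e^(−rt)) = K/2 → A·e^(−rt) = 1.
e^(−0.17t) = 1/12.869 = 0.0777058, so t = ln(12.869)/0.17 = 2.5548/0.17 = 15.028.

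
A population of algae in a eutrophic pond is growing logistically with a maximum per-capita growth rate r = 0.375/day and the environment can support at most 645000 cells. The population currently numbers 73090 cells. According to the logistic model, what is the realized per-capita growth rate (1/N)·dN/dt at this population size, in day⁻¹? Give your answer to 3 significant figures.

(1/N)·dN/dt = r(1 − N/K) = 0.375 × (1 − 73090/645000).
= 0.375 × 0.88668 = 0.33251.

0.333 per day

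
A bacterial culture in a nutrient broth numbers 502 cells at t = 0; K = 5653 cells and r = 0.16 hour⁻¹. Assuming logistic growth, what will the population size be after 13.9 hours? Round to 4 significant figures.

A = (K − N₀)/N₀ = (5653 − 502)/502 = 10.261.
N(t) = K/(1 + A·e^(−rt)) = 5653/(1 + 10.261×e^(−0.16×13.9)).
e^(−2.224) = 0.10818; denominator = 1 + 10.261×0.10818 = 2.11.
N = 5653/2.11 = 2679.17.

2679 cells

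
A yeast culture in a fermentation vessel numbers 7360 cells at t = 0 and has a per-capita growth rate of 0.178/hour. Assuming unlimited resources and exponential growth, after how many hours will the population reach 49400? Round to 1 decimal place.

10.7 hours

Set N₀·e^(rt) = 49400: e^(0.178·t) = 49400/7360 = 6.712.
0.178·t = ln(6.712) = 1.9039, so t = 1.9039/0.178 = 10.696.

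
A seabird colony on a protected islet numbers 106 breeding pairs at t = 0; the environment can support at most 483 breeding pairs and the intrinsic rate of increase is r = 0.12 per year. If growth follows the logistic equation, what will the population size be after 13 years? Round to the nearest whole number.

276 breeding pairs

A = (K − N₀)/N₀ = (483 − 106)/106 = 3.5566.
N(t) = K/(1 + A·e^(−rt)) = 483/(1 + 3.5566×e^(−0.12×13)).
e^(−1.56) = 0.21014; denominator = 1 + 3.5566×0.21014 = 1.7474.
N = 483/1.7474 = 276.415.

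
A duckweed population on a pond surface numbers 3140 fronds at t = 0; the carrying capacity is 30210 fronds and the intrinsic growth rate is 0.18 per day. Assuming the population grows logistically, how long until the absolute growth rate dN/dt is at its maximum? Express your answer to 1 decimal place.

12.0 days

Logistic growth is fastest at N = K/2 = 15105.
A = (K − N₀)/N₀ = 8.621. Set K/(1 + A·e^(−rt)) = K/2 → A·e^(−rt) = 1.
e^(−0.18t) = 1/8.621 = 0.115996, so t = ln(8.621)/0.18 = 2.1542/0.18 = 11.968.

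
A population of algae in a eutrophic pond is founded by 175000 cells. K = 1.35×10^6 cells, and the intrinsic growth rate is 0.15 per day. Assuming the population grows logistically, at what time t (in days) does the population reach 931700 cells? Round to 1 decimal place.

A = (K − N₀)/N₀ = (1.35×10^6 − 175000)/175000 = 6.7143.
Solve 1.35×10^6/(1 + 6.7143·e^(−0.15t)) = 931700: 1 + 6.7143·e^(−0.15t) = 1.449, so e^(−0.15t) = 0.066867.
−0.15·t = ln(0.066867) = -2.705, so t = 2.705/0.15 = 18.034.

18.0 days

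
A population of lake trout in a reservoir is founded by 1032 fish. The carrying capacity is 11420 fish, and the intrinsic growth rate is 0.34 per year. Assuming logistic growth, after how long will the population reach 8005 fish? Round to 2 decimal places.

A = (K − N₀)/N₀ = (11420 − 1032)/1032 = 10.066.
Solve 11420/(1 + 10.066·e^(−0.34t)) = 8005: 1 + 10.066·e^(−0.34t) = 1.4266, so e^(−0.34t) = 0.0423816.
−0.34·t = ln(0.0423816) = -3.161, so t = 3.161/0.34 = 9.2972.

9.30 years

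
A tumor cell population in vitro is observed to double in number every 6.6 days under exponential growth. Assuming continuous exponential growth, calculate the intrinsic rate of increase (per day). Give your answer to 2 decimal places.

r = ln(2)/t_d = 0.6931/6.6 = 0.10502.

0.11 per day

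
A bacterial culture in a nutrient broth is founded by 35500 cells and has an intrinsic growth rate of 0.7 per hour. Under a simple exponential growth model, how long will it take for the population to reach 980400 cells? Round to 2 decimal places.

Set N₀·e^(rt) = 980400: e^(0.7·t) = 980400/35500 = 27.617.
0.7·t = ln(27.617) = 3.3184, so t = 3.3184/0.7 = 4.7406.

4.74 hours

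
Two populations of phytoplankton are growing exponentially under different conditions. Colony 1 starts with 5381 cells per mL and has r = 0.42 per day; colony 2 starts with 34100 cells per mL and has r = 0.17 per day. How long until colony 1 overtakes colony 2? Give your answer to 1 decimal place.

7.4 days

Set 5381·e^(0.42t) = 34100·e^(0.17t).
e^((0.42 − 0.17)t) = 34100/5381 → e^(0.25·t) = 6.3371.
0.25·t = ln(6.3371) = 1.8464, so t = 1.8464/0.25 = 7.3857.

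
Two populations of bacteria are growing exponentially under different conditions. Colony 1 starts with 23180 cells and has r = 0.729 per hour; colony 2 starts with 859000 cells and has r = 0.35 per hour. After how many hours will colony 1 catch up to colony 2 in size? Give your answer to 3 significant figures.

9.53 hours

Set 23180·e^(0.729t) = 859000·e^(0.35t).
e^((0.729 − 0.35)t) = 859000/23180 → e^(0.379·t) = 37.058.
0.379·t = ln(37.058) = 3.6125, so t = 3.6125/0.379 = 9.5316.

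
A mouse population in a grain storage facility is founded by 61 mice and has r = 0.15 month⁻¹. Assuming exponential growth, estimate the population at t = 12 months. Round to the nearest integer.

369 mice

N(t) = N₀·e^(rt) = 61 × e^(0.15×12) = 61 × e^1.8.
e^1.8 ≈ 6.0496, so N ≈ 61 × 6.0496 = 369.028.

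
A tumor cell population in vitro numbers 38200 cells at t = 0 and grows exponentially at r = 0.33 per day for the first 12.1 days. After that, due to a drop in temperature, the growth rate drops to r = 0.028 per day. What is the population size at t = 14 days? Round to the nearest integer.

Phase 1: N(12.1) = 38200·e^(0.33×12.1) = 38200·e^3.993 = 2.071101×10^6.
Phase 2 runs for 14 − 12.1 = 1.9 days at r = 0.028.
N(14) = 2.071101×10^6·e^(0.028×1.9) = 2.071101×10^6·e^0.0532 = 2.184267×10^6.

2184267 cells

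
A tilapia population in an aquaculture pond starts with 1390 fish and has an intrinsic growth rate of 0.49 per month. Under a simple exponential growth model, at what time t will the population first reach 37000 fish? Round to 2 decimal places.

6.70 months

Set N₀·e^(rt) = 37000: e^(0.49·t) = 37000/1390 = 26.619.
0.49·t = ln(26.619) = 3.2816, so t = 3.2816/0.49 = 6.6972.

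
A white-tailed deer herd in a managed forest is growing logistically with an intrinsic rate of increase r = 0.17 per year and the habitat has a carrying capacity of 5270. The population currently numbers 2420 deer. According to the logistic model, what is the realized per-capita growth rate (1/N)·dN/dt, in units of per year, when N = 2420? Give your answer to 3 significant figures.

(1/N)·dN/dt = r(1 − N/K) = 0.17 × (1 − 2420/5270).
= 0.17 × 0.5408 = 0.091935.

0.0919 per year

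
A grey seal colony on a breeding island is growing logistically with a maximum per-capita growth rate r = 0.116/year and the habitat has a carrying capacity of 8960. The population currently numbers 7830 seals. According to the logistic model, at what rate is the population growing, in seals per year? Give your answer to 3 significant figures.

115 seals per year

dN/dt = rN(1 − N/K) = 0.116 × 7830 × (1 − 7830/8960).
1 − 7830/8960 = 0.12612; dN/dt = 0.116 × 7830 × 0.12612 = 114.55.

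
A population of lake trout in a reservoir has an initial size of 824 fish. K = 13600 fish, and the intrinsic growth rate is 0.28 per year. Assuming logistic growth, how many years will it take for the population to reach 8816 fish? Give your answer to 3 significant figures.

A = (K − N₀)/N₀ = (13600 − 824)/824 = 15.505.
Solve 13600/(1 + 15.505·e^(−0.28t)) = 8816: 1 + 15.505·e^(−0.28t) = 1.5426, so e^(−0.28t) = 0.0349987.
−0.28·t = ln(0.0349987) = -3.3524, so t = 3.3524/0.28 = 11.973.

12.0 years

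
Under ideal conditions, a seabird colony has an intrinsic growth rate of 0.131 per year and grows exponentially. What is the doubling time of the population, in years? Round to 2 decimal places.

Doubling time t_d = ln(2)/r = 0.6931/0.131 = 5.2912.

5.29 years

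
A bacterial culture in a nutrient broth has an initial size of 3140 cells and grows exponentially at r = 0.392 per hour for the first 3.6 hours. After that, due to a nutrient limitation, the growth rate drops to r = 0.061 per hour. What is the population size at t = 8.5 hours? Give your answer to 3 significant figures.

17400 cells

Phase 1: N(3.6) = 3140·e^(0.392×3.6) = 3140·e^1.411 = 12876.7.
Phase 2 runs for 8.5 − 3.6 = 4.9 hours at r = 0.061.
N(8.5) = 12876.7·e^(0.061×4.9) = 12876.7·e^0.2989 = 17362.7.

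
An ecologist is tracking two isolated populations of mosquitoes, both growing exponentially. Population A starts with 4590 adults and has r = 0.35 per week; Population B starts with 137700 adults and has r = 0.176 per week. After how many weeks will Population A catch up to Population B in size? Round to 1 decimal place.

19.5 weeks

Set 4590·e^(0.35t) = 137700·e^(0.176t).
e^((0.35 − 0.176)t) = 137700/4590 → e^(0.174·t) = 30.
0.174·t = ln(30) = 3.4012, so t = 3.4012/0.174 = 19.547.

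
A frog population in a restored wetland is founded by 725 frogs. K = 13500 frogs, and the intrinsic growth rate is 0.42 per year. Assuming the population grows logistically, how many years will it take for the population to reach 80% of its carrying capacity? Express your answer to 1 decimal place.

10.1 years

A = (K − N₀)/N₀ = (13500 − 725)/725 = 17.621.
Solve 13500/(1 + 17.621·e^(−0.42t)) = 10800: 1 + 17.621·e^(−0.42t) = 1.25, so e^(−0.42t) = 0.0141879.
−0.42·t = ln(0.0141879) = -4.2554, so t = 4.2554/0.42 = 10.132.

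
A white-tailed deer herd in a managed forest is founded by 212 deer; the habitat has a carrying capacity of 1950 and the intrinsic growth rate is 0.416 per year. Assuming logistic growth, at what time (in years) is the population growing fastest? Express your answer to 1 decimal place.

Logistic growth is fastest at N = K/2 = 975.
A = (K − N₀)/N₀ = 8.1981. Set K/(1 + A·e^(−rt)) = K/2 → A·e^(−rt) = 1.
e^(−0.416t) = 1/8.1981 = 0.121979, so t = ln(8.1981)/0.416 = 2.1039/0.416 = 5.0575.

5.1 years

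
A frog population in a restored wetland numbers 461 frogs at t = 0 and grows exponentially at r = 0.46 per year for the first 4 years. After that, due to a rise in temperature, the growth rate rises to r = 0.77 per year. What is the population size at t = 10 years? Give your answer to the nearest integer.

294607 frogs

Phase 1: N(4) = 461·e^(0.46×4) = 461·e^1.84 = 2902.7.
Phase 2 runs for 10 − 4 = 6 years at r = 0.77.
N(10) = 2902.7·e^(0.77×6) = 2902.7·e^4.62 = 294607.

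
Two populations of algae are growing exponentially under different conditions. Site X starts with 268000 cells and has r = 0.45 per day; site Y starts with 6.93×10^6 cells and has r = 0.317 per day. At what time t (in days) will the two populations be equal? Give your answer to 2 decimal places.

Set 268000·e^(0.45t) = 6.93×10^6·e^(0.317t).
e^((0.45 − 0.317)t) = 6.93×10^6/268000 → e^(0.133·t) = 25.858.
0.133·t = ln(25.858) = 3.2526, so t = 3.2526/0.133 = 24.456.

24.46 days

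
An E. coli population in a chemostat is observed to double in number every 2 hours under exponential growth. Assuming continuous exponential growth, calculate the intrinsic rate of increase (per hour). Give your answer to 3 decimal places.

r = ln(2)/t_d = 0.6931/2 = 0.34657.

0.347 per hour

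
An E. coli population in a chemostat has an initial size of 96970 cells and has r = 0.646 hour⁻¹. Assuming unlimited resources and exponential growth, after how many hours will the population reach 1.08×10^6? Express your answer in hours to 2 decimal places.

3.73 hours

Set N₀·e^(rt) = 1.08×10^6: e^(0.646·t) = 1.08×10^6/96970 = 11.137.
0.646·t = ln(11.137) = 2.4103, so t = 2.4103/0.646 = 3.7311.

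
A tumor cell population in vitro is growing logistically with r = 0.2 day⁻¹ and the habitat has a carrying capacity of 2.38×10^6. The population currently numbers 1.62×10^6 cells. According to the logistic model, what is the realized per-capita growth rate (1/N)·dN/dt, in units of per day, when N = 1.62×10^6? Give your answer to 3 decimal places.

0.064 per day

(1/N)·dN/dt = r(1 − N/K) = 0.2 × (1 − 1.62×10^6/2.38×10^6).
= 0.2 × 0.31933 = 0.063866.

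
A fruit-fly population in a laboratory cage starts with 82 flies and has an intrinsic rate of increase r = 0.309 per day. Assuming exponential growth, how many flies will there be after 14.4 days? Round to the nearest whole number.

7019 flies

N(t) = N₀·e^(rt) = 82 × e^(0.309×14.4) = 82 × e^4.45.
e^4.45 ≈ 85.593, so N ≈ 82 × 85.593 = 7018.6.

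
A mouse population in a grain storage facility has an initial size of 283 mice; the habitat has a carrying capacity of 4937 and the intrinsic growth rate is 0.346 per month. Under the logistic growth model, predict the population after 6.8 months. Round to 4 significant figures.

1926 mice

A = (K − N₀)/N₀ = (4937 − 283)/283 = 16.445.
N(t) = K/(1 + A·e^(−rt)) = 4937/(1 + 16.445×e^(−0.346×6.8)).
e^(−2.353) = 0.095103; denominator = 1 + 16.445×0.095103 = 2.564.
N = 4937/2.564 = 1925.52.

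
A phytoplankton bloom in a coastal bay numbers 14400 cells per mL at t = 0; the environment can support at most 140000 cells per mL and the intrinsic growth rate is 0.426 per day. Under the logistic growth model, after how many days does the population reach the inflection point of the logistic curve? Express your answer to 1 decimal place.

Logistic growth is fastest at N = K/2 = 70000.
A = (K − N₀)/N₀ = 8.7222. Set K/(1 + A·e^(−rt)) = K/2 → A·e^(−rt) = 1.
e^(−0.426t) = 1/8.7222 = 0.11465, so t = ln(8.7222)/0.426 = 2.1659/0.426 = 5.0842.

5.1 days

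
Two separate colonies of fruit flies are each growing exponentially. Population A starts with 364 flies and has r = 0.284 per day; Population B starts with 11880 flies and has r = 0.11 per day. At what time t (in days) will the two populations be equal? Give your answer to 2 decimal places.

Set 364·e^(0.284t) = 11880·e^(0.11t).
e^((0.284 − 0.11)t) = 11880/364 → e^(0.174·t) = 32.637.
0.174·t = ln(32.637) = 3.4855, so t = 3.4855/0.174 = 20.031.

20.03 days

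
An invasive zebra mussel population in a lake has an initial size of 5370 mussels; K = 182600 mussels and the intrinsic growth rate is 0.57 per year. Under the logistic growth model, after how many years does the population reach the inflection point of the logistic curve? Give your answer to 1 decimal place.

6.1 years

Logistic growth is fastest at N = K/2 = 91300.
A = (K − N₀)/N₀ = 33.004. Set K/(1 + A·e^(−rt)) = K/2 → A·e^(−rt) = 1.
e^(−0.57t) = 1/33.004 = 0.0302996, so t = ln(33.004)/0.57 = 3.4966/0.57 = 6.1344.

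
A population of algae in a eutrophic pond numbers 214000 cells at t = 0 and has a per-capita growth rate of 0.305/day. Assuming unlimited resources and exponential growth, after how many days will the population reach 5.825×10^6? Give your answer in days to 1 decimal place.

10.8 days

Set N₀·e^(rt) = 5.825×10^6: e^(0.305·t) = 5.825×10^6/214000 = 27.22.
0.305·t = ln(27.22) = 3.3039, so t = 3.3039/0.305 = 10.833.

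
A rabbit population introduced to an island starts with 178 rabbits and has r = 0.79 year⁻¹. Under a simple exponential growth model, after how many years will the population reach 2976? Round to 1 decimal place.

3.6 years

Set N₀·e^(rt) = 2976: e^(0.79·t) = 2976/178 = 16.719.
0.79·t = ln(16.719) = 2.8166, so t = 2.8166/0.79 = 3.5653.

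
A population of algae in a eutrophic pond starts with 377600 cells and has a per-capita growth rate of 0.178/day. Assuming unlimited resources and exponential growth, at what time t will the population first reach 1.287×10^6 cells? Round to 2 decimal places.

6.89 days

Set N₀·e^(rt) = 1.287×10^6: e^(0.178·t) = 1.287×10^6/377600 = 3.4084.
0.178·t = ln(3.4084) = 1.2262, so t = 1.2262/0.178 = 6.889.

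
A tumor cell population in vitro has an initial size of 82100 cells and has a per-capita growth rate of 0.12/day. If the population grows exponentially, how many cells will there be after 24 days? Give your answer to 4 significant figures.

N(t) = N₀·e^(rt) = 82100 × e^(0.12×24) = 82100 × e^2.88.
e^2.88 ≈ 17.814, so N ≈ 82100 × 17.814 = 1.462552×10^6.

1463000 cells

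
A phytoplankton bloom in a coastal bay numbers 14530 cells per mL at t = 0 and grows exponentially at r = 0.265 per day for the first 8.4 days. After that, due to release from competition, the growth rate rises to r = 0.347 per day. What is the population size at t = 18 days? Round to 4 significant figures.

3765000 cells per mL

Phase 1: N(8.4) = 14530·e^(0.265×8.4) = 14530·e^2.226 = 134588.
Phase 2 runs for 18 − 8.4 = 9.6 days at r = 0.347.
N(18) = 134588·e^(0.347×9.6) = 134588·e^3.331 = 3.76467×10^6.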